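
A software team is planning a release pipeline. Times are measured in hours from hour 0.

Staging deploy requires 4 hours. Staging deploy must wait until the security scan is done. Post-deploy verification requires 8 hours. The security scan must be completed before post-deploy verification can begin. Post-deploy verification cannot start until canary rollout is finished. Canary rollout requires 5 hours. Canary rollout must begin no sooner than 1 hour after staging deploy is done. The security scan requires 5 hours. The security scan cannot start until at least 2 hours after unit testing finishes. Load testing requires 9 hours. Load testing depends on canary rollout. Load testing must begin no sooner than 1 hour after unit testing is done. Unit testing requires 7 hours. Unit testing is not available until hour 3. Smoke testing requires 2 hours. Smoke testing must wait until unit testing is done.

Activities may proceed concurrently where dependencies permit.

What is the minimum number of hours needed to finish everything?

Unit testing waits on its own release at hour 3, so it starts at hour 3 and finishes at 3 + 7 = hour 10.
Smoke testing cannot begin until unit testing (finishes hour 10). It runs from hour 10 to 10 + 2 = hour 12.
The security scan waits on unit testing (finishes hour 10, plus 2-hour gap → hour 12), so it starts at hour 12 and finishes at 12 + 5 = hour 17.
After the security scan (finishes hour 17), staging deploy can start at hour 17 and finishes at hour 21.
Canary rollout cannot begin until staging deploy (finishes hour 21, plus 1-hour gap → hour 22). It runs from hour 22 to 22 + 5 = hour 27.
For post-deploy verification: the security scan (finishes hour 17); canary rollout (finishes hour 27). Taking the maximum gives a start of hour 27, and it finishes at 27 + 8 = hour 35.
Load testing has to wait for canary rollout (finishes hour 27); unit testing (finishes hour 10, plus 1-hour gap → hour 11). The latest of these is hour 27, so load testing runs hour 27 to 27 + 9 = hour 36.
All tasks are finished once the last one completes. Finish times: Unit testing at 10, The security scan at 17, Staging deploy at 21, Smoke testing at 12, Canary rollout at 27, Load testing at 36, Post-deploy verification at 35. The latest is hour 36.

36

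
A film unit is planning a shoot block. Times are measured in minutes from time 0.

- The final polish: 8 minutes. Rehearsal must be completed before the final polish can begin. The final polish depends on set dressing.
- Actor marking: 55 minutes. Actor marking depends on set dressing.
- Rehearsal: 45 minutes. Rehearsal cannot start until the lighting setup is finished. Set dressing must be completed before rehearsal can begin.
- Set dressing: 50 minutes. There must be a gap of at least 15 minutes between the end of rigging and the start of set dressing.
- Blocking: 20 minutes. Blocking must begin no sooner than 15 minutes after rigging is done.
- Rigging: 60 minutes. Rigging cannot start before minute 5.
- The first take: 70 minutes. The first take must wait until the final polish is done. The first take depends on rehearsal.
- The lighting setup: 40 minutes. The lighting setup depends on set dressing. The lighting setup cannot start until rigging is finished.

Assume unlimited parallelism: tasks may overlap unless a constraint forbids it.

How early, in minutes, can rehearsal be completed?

215

Rigging cannot begin until its own release at minute 5. It runs from minute 5 to 5 + 60 = minute 65.
Set dressing cannot begin until rigging (finishes minute 65, plus 15-minute gap → minute 80). It runs from minute 80 to 80 + 50 = minute 130.
The lighting setup cannot start until set dressing (finishes minute 130); rigging (finishes minute 65). The controlling bound is minute 130, so the lighting setup finishes at 130 + 40 = minute 170.
Rehearsal cannot start until the lighting setup (finishes minute 170); set dressing (finishes minute 130). The controlling bound is minute 170, so rehearsal finishes at 170 + 45 = minute 215.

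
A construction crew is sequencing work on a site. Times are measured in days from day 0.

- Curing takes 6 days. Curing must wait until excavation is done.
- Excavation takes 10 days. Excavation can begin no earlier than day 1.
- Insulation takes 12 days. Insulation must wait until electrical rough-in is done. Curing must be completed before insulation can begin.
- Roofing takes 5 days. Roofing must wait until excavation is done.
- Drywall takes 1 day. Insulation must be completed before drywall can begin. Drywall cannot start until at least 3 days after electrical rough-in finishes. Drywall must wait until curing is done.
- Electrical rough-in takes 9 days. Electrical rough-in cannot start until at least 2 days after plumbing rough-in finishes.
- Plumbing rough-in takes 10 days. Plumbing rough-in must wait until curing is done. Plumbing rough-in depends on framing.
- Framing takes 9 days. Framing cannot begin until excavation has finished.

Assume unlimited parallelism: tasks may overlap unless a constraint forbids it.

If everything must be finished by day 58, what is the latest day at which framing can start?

Drywall must finish by day 58; it takes 1 day, so it must start by 58 − 1 = day 57.
Insulation has to be done before drywall (must start by day 57). That means finishing by day 57, i.e. starting by 57 − 12 = day 45.
Electrical rough-in feeds insulation (must start by day 45); drywall (must start by day 57, minus 3-day gap → day 54). Taking the minimum, electrical rough-in must finish by day 45 and start by 45 − 9 = day 36.
Plumbing rough-in feeds into electrical rough-in (must start by day 36, minus 2-day gap → day 34); so plumbing rough-in must finish by day 34 and therefore start by day 24.
Framing has to be done before plumbing rough-in (must start by day 24). That means finishing by day 24, i.e. starting by 24 − 9 = day 15.

15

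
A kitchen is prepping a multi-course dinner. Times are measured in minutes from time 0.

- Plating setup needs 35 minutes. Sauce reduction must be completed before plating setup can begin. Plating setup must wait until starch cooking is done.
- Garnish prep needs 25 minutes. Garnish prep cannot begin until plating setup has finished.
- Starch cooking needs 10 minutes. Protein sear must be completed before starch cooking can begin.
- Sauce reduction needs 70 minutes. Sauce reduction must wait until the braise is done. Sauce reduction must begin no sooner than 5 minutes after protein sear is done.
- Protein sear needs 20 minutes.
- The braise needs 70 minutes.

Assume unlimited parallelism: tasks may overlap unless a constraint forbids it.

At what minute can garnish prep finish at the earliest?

200

Protein sear can start immediately at minute 0; it finishes at minute 20.
Starch cooking waits on protein sear (finishes minute 20), so it starts at minute 20 and finishes at 20 + 10 = minute 30.
The braise can start immediately at minute 0; it finishes at minute 70.
Sauce reduction needs all of the braise (finishes minute 70); protein sear (finishes minute 20, plus 5-minute gap → minute 25). That puts its earliest start at minute 70; it finishes at 70 + 70 = minute 140.
Plating setup has to wait for sauce reduction (finishes minute 140); starch cooking (finishes minute 30). The latest of these is minute 140, so plating setup runs minute 140 to 140 + 35 = minute 175.
Garnish prep waits on plating setup (finishes minute 175), so it starts at minute 175 and finishes at 175 + 25 = minute 200.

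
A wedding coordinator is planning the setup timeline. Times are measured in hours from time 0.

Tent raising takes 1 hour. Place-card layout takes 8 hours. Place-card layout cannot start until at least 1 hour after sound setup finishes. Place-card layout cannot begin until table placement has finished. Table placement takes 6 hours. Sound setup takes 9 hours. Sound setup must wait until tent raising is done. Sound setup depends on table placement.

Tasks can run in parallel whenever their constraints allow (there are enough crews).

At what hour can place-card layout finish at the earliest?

24

Nothing blocks table placement, so it runs from hour 0 to hour 6.
Tent raising can start immediately at hour 0; it finishes at hour 1.
Sound setup needs all of tent raising (finishes hour 1); table placement (finishes hour 6). That puts its earliest start at hour 6; it finishes at 6 + 9 = hour 15.
Place-card layout has to wait for sound setup (finishes hour 15, plus 1-hour gap → hour 16); table placement (finishes hour 6). The latest of these is hour 16, so place-card layout runs hour 16 to 16 + 8 = hour 24.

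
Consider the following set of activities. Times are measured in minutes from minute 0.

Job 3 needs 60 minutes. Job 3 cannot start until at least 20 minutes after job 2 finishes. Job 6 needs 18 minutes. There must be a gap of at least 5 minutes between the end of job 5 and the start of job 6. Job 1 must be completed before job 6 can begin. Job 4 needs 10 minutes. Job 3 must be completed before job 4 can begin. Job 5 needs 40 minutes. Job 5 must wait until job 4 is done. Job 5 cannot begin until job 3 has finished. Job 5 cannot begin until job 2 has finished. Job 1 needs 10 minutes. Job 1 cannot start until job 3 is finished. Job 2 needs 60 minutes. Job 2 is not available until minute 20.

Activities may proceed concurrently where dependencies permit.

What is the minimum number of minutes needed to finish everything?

233

Job 2 cannot begin until its own release at minute 20. It runs from minute 20 to 20 + 60 = minute 80.
Job 3 cannot begin until job 2 (finishes minute 80, plus 20-minute gap → minute 100). It runs from minute 100 to 100 + 60 = minute 160.
Job 4 cannot begin until job 3 (finishes minute 160). It runs from minute 160 to 160 + 10 = minute 170.
Job 5 cannot start until job 4 (finishes minute 170); job 3 (finishes minute 160); job 2 (finishes minute 80). The controlling bound is minute 170, so job 5 finishes at 170 + 40 = minute 210.
Job 1 cannot begin until job 3 (finishes minute 160). It runs from minute 160 to 160 + 10 = minute 170.
For job 6: job 5 (finishes minute 210, plus 5-minute gap → minute 215); job 1 (finishes minute 170). Taking the maximum gives a start of minute 215, and it finishes at 215 + 18 = minute 233.
All tasks are finished once the last one completes. Finish times: Job 1 at 170, Job 2 at 80, Job 3 at 160, Job 4 at 170, Job 5 at 210, Job 6 at 233. The latest is minute 233.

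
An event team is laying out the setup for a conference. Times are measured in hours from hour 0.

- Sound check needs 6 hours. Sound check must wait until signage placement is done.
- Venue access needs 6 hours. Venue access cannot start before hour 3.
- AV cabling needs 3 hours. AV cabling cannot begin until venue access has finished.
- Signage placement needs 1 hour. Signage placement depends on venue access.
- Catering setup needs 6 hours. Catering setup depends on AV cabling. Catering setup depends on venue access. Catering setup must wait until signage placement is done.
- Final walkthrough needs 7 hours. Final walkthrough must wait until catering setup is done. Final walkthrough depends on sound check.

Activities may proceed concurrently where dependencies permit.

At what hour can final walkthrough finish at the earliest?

Venue access waits on its own release at hour 3, so it starts at hour 3 and finishes at 3 + 6 = hour 9.
Signage placement waits on venue access (finishes hour 9), so it starts at hour 9 and finishes at 9 + 1 = hour 10.
After signage placement (finishes hour 10), sound check can start at hour 10 and finishes at hour 16.
After venue access (finishes hour 9), AV cabling can start at hour 9 and finishes at hour 12.
Catering setup cannot start until AV cabling (finishes hour 12); venue access (finishes hour 9); signage placement (finishes hour 10). The controlling bound is hour 12, so catering setup finishes at 12 + 6 = hour 18.
Final walkthrough cannot start until catering setup (finishes hour 18); sound check (finishes hour 16). The controlling bound is hour 18, so final walkthrough finishes at 18 + 7 = hour 25.

25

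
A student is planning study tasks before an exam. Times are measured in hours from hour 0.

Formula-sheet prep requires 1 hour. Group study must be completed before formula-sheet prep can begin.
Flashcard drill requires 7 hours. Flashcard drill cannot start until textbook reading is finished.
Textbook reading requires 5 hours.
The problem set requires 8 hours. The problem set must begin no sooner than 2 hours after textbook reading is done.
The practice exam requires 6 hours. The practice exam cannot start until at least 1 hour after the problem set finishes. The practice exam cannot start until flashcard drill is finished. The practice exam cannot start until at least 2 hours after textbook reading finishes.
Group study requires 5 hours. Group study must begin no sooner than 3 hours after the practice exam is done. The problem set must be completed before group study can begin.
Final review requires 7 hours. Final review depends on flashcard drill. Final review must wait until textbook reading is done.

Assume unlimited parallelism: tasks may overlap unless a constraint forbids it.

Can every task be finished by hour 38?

Yes

Textbook reading has no prerequisites, so it starts at hour 0 and finishes at hour 5.
After textbook reading (finishes hour 5), flashcard drill can start at hour 5 and finishes at hour 12.
Final review needs all of flashcard drill (finishes hour 12); textbook reading (finishes hour 5). That puts its earliest start at hour 12; it finishes at 12 + 7 = hour 19.
The problem set cannot begin until textbook reading (finishes hour 5, plus 2-hour gap → hour 7). It runs from hour 7 to 7 + 8 = hour 15.
The practice exam has to wait for the problem set (finishes hour 15, plus 1-hour gap → hour 16); flashcard drill (finishes hour 12); textbook reading (finishes hour 5, plus 2-hour gap → hour 7). The latest of these is hour 16, so the practice exam runs hour 16 to 16 + 6 = hour 22.
For group study: the practice exam (finishes hour 22, plus 3-hour gap → hour 25); the problem set (finishes hour 15). Taking the maximum gives a start of hour 25, and it finishes at 25 + 5 = hour 30.
Formula-sheet prep cannot begin until group study (finishes hour 30). It runs from hour 30 to 30 + 1 = hour 31.
Every task is finished by hour 31, which is no later than the deadline of 38, so the schedule is feasible.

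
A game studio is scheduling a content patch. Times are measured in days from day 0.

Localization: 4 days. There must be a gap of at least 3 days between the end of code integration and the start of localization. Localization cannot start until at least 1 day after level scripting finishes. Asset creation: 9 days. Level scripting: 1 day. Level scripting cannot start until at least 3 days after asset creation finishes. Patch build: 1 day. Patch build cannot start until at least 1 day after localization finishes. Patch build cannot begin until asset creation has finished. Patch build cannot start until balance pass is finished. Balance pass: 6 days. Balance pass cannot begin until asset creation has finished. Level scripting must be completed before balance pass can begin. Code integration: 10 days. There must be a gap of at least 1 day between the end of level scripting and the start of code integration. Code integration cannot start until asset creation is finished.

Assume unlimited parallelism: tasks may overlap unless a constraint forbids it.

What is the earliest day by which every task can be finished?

Nothing blocks asset creation, so it runs from day 0 to day 9.
After asset creation (finishes day 9, plus 3-day gap → day 12), level scripting can start at day 12 and finishes at day 13.
Balance pass has to wait for asset creation (finishes day 9); level scripting (finishes day 13). The latest of these is day 13, so balance pass runs day 13 to 13 + 6 = day 19.
Code integration cannot start until level scripting (finishes day 13, plus 1-day gap → day 14); asset creation (finishes day 9). The controlling bound is day 14, so code integration finishes at 14 + 10 = day 24.
For localization: code integration (finishes day 24, plus 3-day gap → day 27); level scripting (finishes day 13, plus 1-day gap → day 14). Taking the maximum gives a start of day 27, and it finishes at 27 + 4 = day 31.
Patch build cannot start until localization (finishes day 31, plus 1-day gap → day 32); asset creation (finishes day 9); balance pass (finishes day 19). The controlling bound is day 32, so patch build finishes at 32 + 1 = day 33.
All tasks are finished once the last one completes. Finish times: Asset creation at 9, Level scripting at 13, Code integration at 24, Balance pass at 19, Localization at 31, Patch build at 33. The latest is day 33.

33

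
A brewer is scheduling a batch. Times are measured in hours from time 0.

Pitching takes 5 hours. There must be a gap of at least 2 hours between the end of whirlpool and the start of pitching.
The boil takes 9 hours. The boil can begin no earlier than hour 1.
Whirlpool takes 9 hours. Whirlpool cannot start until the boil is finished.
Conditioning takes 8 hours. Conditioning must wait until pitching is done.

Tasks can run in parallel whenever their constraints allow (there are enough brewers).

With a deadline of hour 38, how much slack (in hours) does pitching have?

The boil waits on its own release at hour 1, so it starts at hour 1 and finishes at 1 + 9 = hour 10.
After the boil (finishes hour 10), whirlpool can start at hour 10 and finishes at hour 19.
Pitching waits on whirlpool (finishes hour 19, plus 2-hour gap → hour 21), so it starts at hour 21 and finishes at 21 + 5 = hour 26.

Working backward from the deadline:
Nothing follows conditioning; the deadline of hour 38 is its only limit. It must start by 38 − 8 = hour 30.
Pitching must finish before conditioning (must start by hour 30). With a 5-hour duration, pitching must start by 30 − 5 = hour 25.
So pitching can start as early as hour 21 and as late as hour 25, giving 25 − 21 = 4 hours of slack.

4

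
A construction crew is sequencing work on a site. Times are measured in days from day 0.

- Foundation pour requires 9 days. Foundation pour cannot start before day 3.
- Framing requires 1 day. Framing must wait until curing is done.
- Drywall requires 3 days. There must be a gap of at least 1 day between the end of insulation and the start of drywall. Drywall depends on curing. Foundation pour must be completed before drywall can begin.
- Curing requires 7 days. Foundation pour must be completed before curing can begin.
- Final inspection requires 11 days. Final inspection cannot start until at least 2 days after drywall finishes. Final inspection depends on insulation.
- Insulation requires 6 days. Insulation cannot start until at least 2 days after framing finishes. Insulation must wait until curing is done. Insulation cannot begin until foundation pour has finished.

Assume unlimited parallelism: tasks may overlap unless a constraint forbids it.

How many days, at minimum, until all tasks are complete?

45

Foundation pour cannot begin until its own release at day 3. It runs from day 3 to 3 + 9 = day 12.
Curing cannot begin until foundation pour (finishes day 12). It runs from day 12 to 12 + 7 = day 19.
Framing waits on curing (finishes day 19), so it starts at day 19 and finishes at 19 + 1 = day 20.
Insulation needs all of framing (finishes day 20, plus 2-day gap → day 22); curing (finishes day 19); foundation pour (finishes day 12). That puts its earliest start at day 22; it finishes at 22 + 6 = day 28.
For drywall: insulation (finishes day 28, plus 1-day gap → day 29); curing (finishes day 19); foundation pour (finishes day 12). Taking the maximum gives a start of day 29, and it finishes at 29 + 3 = day 32.
Final inspection cannot start until drywall (finishes day 32, plus 2-day gap → day 34); insulation (finishes day 28). The controlling bound is day 34, so final inspection finishes at 34 + 11 = day 45.
All tasks are finished once the last one completes. Finish times: Foundation pour at 12, Curing at 19, Framing at 20, Insulation at 28, Drywall at 32, Final inspection at 45. The latest is day 45.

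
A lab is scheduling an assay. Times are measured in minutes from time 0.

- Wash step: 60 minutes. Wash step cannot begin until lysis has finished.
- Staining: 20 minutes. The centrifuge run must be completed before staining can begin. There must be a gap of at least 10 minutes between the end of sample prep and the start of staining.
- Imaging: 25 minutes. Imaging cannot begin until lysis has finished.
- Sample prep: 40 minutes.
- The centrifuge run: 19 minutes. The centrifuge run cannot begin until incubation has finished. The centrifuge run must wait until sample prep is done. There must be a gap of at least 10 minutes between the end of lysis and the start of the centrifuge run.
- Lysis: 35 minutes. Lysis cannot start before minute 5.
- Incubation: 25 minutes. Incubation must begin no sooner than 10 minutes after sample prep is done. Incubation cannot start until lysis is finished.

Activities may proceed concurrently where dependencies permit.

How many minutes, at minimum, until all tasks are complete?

Lysis cannot begin until its own release at minute 5. It runs from minute 5 to 5 + 35 = minute 40.
Imaging cannot begin until lysis (finishes minute 40). It runs from minute 40 to 40 + 25 = minute 65.
Wash step waits on lysis (finishes minute 40), so it starts at minute 40 and finishes at 40 + 60 = minute 100.
Nothing blocks sample prep, so it runs from minute 0 to minute 40.
Incubation needs all of sample prep (finishes minute 40, plus 10-minute gap → minute 50); lysis (finishes minute 40). That puts its earliest start at minute 50; it finishes at 50 + 25 = minute 75.
The centrifuge run needs all of incubation (finishes minute 75); sample prep (finishes minute 40); lysis (finishes minute 40, plus 10-minute gap → minute 50). That puts its earliest start at minute 75; it finishes at 75 + 19 = minute 94.
Staining needs all of the centrifuge run (finishes minute 94); sample prep (finishes minute 40, plus 10-minute gap → minute 50). That puts its earliest start at minute 94; it finishes at 94 + 20 = minute 114.
All tasks are finished once the last one completes. Finish times: Sample prep at 40, Lysis at 40, Incubation at 75, The centrifuge run at 94, Wash step at 100, Staining at 114, Imaging at 65. The latest is minute 114.

114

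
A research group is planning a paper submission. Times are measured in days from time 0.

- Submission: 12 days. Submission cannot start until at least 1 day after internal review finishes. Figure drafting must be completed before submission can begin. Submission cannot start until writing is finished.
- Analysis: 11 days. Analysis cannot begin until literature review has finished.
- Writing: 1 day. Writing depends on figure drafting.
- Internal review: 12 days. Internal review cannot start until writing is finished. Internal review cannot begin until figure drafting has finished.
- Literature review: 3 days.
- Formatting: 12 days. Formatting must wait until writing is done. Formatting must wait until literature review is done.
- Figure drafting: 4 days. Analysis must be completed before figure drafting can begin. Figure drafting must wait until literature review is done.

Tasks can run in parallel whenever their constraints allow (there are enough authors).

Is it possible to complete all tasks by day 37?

Literature review has no prerequisites, so it starts at day 0 and finishes at day 3.
After literature review (finishes day 3), analysis can start at day 3 and finishes at day 14.
Figure drafting needs all of analysis (finishes day 14); literature review (finishes day 3). That puts its earliest start at day 14; it finishes at 14 + 4 = day 18.
Writing waits on figure drafting (finishes day 18), so it starts at day 18 and finishes at 18 + 1 = day 19.
Formatting has to wait for writing (finishes day 19); literature review (finishes day 3). The latest of these is day 19, so formatting runs day 19 to 19 + 12 = day 31.
Internal review needs all of writing (finishes day 19); figure drafting (finishes day 18). That puts its earliest start at day 19; it finishes at 19 + 12 = day 31.
Submission cannot start until internal review (finishes day 31, plus 1-day gap → day 32); figure drafting (finishes day 18); writing (finishes day 19). The controlling bound is day 32, so submission finishes at 32 + 12 = day 44.
The earliest everything can be done is day 44, which is after the deadline of 37, so it is not possible.

No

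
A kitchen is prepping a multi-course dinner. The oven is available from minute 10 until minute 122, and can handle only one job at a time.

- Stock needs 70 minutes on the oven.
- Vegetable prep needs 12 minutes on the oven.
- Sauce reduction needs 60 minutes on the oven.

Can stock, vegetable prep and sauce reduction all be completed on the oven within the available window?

No

The oven window is 122 − 10 = 112 minutes.
Running back to back, the jobs need 70 + 12 + 60 = 142 minutes on the oven.
Since 142 > 112, they cannot all fit.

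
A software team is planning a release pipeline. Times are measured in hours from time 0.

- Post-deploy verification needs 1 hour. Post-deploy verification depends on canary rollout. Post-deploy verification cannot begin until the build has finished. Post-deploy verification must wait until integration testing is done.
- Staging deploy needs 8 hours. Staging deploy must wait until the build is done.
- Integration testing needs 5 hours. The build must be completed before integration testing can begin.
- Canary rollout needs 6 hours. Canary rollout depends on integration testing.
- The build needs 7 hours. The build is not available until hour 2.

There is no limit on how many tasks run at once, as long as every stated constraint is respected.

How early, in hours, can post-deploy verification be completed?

21

The build waits on its own release at hour 2, so it starts at hour 2 and finishes at 2 + 7 = hour 9.
Integration testing cannot begin until the build (finishes hour 9). It runs from hour 9 to 9 + 5 = hour 14.
Canary rollout waits on integration testing (finishes hour 14), so it starts at hour 14 and finishes at 14 + 6 = hour 20.
For post-deploy verification: canary rollout (finishes hour 20); the build (finishes hour 9); integration testing (finishes hour 14). Taking the maximum gives a start of hour 20, and it finishes at 20 + 1 = hour 21.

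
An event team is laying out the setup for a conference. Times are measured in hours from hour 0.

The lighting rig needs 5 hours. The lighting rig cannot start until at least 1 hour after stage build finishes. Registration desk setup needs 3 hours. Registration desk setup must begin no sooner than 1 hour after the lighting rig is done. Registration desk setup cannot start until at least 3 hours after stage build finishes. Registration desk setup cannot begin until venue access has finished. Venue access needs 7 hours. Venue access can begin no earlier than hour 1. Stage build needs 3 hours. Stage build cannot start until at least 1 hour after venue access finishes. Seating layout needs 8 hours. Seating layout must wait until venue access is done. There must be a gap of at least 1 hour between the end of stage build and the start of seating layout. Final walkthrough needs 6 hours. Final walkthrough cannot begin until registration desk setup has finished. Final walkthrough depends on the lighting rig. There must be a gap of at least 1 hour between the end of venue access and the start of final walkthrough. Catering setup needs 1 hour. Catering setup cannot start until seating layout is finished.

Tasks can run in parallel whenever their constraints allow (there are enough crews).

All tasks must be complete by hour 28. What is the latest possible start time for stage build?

9

Final walkthrough must finish by hour 28; it takes 6 hours, so it must start by 28 − 6 = hour 22.
Registration desk setup must finish before final walkthrough (must start by hour 22). With a 3-hour duration, registration desk setup must start by 22 − 3 = hour 19.
The lighting rig must finish in time for registration desk setup (must start by hour 19, minus 1-hour gap → hour 18); final walkthrough (must start by hour 22). The tightest is hour 18, so the lighting rig must start by 18 − 5 = hour 13.
Catering setup has no dependents, so it just needs to finish by hour 28. Starting by 28 − 1 = hour 27 achieves that.
Since catering setup (must start by hour 27) depends on it, seating layout must finish by hour 27. Backing off its 8-hour duration gives a latest start of hour 19.
Stage build feeds the lighting rig (must start by hour 13, minus 1-hour gap → hour 12); seating layout (must start by hour 19, minus 1-hour gap → hour 18); registration desk setup (must start by hour 19, minus 3-hour gap → hour 16). Taking the minimum, stage build must finish by hour 12 and start by 12 − 3 = hour 9.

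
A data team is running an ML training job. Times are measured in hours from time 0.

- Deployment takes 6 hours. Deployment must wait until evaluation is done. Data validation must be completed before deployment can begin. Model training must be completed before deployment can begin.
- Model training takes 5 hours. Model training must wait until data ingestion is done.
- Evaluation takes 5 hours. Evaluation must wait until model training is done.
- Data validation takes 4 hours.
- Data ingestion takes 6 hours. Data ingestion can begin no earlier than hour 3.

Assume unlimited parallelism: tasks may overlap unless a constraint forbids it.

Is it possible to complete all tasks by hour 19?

Data validation has no prerequisites, so it starts at hour 0 and finishes at hour 4.
Data ingestion waits on its own release at hour 3, so it starts at hour 3 and finishes at 3 + 6 = hour 9.
Model training cannot begin until data ingestion (finishes hour 9). It runs from hour 9 to 9 + 5 = hour 14.
Evaluation cannot begin until model training (finishes hour 14). It runs from hour 14 to 14 + 5 = hour 19.
Deployment has to wait for evaluation (finishes hour 19); data validation (finishes hour 4); model training (finishes hour 14). The latest of these is hour 19, so deployment runs hour 19 to 19 + 6 = hour 25.
The earliest everything can be done is hour 25, which is after the deadline of 19, so it is not possible.

No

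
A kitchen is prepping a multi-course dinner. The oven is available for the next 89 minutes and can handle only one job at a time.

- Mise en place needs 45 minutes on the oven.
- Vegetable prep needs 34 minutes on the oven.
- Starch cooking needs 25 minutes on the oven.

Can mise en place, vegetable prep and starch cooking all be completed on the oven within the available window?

Running back to back, the jobs need 45 + 34 + 25 = 104 minutes on the oven.
Since 104 > 89, they cannot all fit.

No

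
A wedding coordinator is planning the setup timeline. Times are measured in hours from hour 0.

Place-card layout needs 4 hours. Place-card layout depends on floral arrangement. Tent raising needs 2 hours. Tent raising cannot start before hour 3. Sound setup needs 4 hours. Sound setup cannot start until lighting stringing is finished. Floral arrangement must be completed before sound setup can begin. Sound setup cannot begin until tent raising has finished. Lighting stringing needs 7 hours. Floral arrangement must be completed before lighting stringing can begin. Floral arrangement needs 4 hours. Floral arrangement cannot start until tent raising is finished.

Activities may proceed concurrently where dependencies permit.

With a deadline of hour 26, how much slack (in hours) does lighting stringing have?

6

Tent raising cannot begin until its own release at hour 3. It runs from hour 3 to 3 + 2 = hour 5.
Floral arrangement cannot begin until tent raising (finishes hour 5). It runs from hour 5 to 5 + 4 = hour 9.
Lighting stringing waits on floral arrangement (finishes hour 9), so it starts at hour 9 and finishes at 9 + 7 = hour 16.

Working backward from the deadline:
Sound setup must finish by hour 26; it takes 4 hours, so it must start by 26 − 4 = hour 22.
Lighting stringing has to be done before sound setup (must start by hour 22). That means finishing by hour 22, i.e. starting by 22 − 7 = hour 15.
So lighting stringing can start as early as hour 9 and as late as hour 15, giving 15 − 9 = 6 hours of slack.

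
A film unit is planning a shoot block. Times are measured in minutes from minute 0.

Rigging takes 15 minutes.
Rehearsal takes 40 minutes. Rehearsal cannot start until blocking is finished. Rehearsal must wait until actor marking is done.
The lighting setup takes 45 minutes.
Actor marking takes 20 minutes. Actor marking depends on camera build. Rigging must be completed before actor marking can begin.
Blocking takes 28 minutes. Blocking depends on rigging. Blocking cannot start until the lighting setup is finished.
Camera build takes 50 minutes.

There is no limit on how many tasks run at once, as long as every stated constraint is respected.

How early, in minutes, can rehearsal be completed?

113

Nothing blocks camera build, so it runs from minute 0 to minute 50.
Nothing blocks the lighting setup, so it runs from minute 0 to minute 45.
Rigging can start immediately at minute 0; it finishes at minute 15.
Actor marking has to wait for camera build (finishes minute 50); rigging (finishes minute 15). The latest of these is minute 50, so actor marking runs minute 50 to 50 + 20 = minute 70.
Blocking has to wait for rigging (finishes minute 15); the lighting setup (finishes minute 45). The latest of these is minute 45, so blocking runs minute 45 to 45 + 28 = minute 73.
For rehearsal: blocking (finishes minute 73); actor marking (finishes minute 70). Taking the maximum gives a start of minute 73, and it finishes at 73 + 40 = minute 113.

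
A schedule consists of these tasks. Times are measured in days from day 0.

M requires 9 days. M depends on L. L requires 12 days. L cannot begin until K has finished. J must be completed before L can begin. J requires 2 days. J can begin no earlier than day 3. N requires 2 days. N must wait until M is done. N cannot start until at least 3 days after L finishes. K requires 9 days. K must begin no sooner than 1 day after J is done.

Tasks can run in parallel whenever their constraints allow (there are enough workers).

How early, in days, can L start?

After its own release at day 3, J can start at day 3 and finishes at day 5.
After J (finishes day 5, plus 1-day gap → day 6), K can start at day 6 and finishes at day 15.
L waits on K (finishes day 15); J (finishes day 5). The latest of these is day 15, which is the earliest L can start.

15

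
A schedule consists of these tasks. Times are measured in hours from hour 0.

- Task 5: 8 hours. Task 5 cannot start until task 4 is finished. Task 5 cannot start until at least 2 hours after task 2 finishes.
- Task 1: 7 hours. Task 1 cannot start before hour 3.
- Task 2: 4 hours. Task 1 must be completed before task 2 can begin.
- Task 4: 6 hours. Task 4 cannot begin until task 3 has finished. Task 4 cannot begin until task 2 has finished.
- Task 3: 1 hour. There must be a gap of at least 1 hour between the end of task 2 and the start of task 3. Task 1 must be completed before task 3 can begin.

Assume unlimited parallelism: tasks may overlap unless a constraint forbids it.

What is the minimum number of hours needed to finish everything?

Task 1 cannot begin until its own release at hour 3. It runs from hour 3 to 3 + 7 = hour 10.
Task 2 cannot begin until task 1 (finishes hour 10). It runs from hour 10 to 10 + 4 = hour 14.
Task 3 needs all of task 2 (finishes hour 14, plus 1-hour gap → hour 15); task 1 (finishes hour 10). That puts its earliest start at hour 15; it finishes at 15 + 1 = hour 16.
Task 4 needs all of task 3 (finishes hour 16); task 2 (finishes hour 14). That puts its earliest start at hour 16; it finishes at 16 + 6 = hour 22.
Task 5 has to wait for task 4 (finishes hour 22); task 2 (finishes hour 14, plus 2-hour gap → hour 16). The latest of these is hour 22, so task 5 runs hour 22 to 22 + 8 = hour 30.
All tasks are finished once the last one completes. Finish times: Task 1 at 10, Task 2 at 14, Task 3 at 16, Task 4 at 22, Task 5 at 30. The latest is hour 30.

30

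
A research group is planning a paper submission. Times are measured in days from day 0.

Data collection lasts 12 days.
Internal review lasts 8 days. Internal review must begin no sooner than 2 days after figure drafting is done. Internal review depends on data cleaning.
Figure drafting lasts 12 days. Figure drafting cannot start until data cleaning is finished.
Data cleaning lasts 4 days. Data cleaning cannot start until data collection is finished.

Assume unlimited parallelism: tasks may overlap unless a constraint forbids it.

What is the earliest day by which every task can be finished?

Data collection can start immediately at day 0; it finishes at day 12.
Data cleaning cannot begin until data collection (finishes day 12). It runs from day 12 to 12 + 4 = day 16.
Figure drafting cannot begin until data cleaning (finishes day 16). It runs from day 16 to 16 + 12 = day 28.
Internal review has to wait for figure drafting (finishes day 28, plus 2-day gap → day 30); data cleaning (finishes day 16). The latest of these is day 30, so internal review runs day 30 to 30 + 8 = day 38.
All tasks are finished once the last one completes. Finish times: Data collection at 12, Data cleaning at 16, Figure drafting at 28, Internal review at 38. The latest is day 38.

38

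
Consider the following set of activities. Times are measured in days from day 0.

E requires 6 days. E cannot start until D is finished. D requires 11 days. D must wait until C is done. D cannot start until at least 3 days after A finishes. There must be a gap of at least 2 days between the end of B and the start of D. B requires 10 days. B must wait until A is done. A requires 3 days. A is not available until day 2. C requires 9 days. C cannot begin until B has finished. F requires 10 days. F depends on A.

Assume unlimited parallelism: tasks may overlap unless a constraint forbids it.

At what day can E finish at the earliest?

41

A waits on its own release at day 2, so it starts at day 2 and finishes at 2 + 3 = day 5.
After A (finishes day 5), B can start at day 5 and finishes at day 15.
C cannot begin until B (finishes day 15). It runs from day 15 to 15 + 9 = day 24.
D cannot start until C (finishes day 24); A (finishes day 5, plus 3-day gap → day 8); B (finishes day 15, plus 2-day gap → day 17). The controlling bound is day 24, so D finishes at 24 + 11 = day 35.
E waits on D (finishes day 35), so it starts at day 35 and finishes at 35 + 6 = day 41.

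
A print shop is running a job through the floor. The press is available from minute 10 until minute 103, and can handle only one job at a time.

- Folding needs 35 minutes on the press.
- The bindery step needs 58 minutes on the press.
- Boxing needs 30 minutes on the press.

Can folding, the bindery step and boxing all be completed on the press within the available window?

No

The press window is 103 − 10 = 93 minutes.
Running back to back, the jobs need 35 + 58 + 30 = 123 minutes on the press.
Since 123 > 93, they cannot all fit.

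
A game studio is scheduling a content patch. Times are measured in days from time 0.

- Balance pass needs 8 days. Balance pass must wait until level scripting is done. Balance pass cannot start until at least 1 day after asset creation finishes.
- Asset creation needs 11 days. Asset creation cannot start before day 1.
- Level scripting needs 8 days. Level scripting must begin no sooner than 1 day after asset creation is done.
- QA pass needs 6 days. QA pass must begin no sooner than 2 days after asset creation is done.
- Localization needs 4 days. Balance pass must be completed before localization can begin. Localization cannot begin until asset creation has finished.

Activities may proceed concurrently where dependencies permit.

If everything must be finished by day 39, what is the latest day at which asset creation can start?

7

Localization has no dependents, so it just needs to finish by day 39. Starting by 39 − 4 = day 35 achieves that.
Balance pass must finish before localization (must start by day 35). With an 8-day duration, balance pass must start by 35 − 8 = day 27.
Level scripting has to be done before balance pass (must start by day 27). That means finishing by day 27, i.e. starting by 27 − 8 = day 19.
To finish by day 39, QA pass (duration 6) must start no later than day 33.
Asset creation has several dependents: level scripting (must start by day 19, minus 1-day gap → day 18); balance pass (must start by day 27, minus 1-day gap → day 26); localization (must start by day 35); QA pass (must start by day 33, minus 2-day gap → day 31). The earliest of those limits is day 18, so asset creation must start by 18 − 11 = day 7.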